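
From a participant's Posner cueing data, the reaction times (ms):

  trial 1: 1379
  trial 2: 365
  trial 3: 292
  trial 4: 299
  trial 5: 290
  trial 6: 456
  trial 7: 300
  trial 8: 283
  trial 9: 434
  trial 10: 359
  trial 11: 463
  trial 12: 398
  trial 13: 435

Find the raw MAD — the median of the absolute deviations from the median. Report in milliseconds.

70 ms

Sorted: 283, 290, 292, 299, 300, 359, 365, 398, 434, 435, 456, 463, 1379 → median = 365
|x − 365|: 1014, 0, 73, 66, 75, 91, 65, 82, 69, 6, 98, 33, 70
Sorted deviations: 0, 6, 33, 65, 66, 69, 70, 73, 75, 82, 91, 98, 1014 → MAD = 70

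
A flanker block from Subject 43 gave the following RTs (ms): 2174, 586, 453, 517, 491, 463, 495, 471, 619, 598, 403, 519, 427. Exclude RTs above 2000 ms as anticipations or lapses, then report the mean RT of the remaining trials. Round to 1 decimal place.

503.5 ms

Excluded: 2174
Retained (n=12): Σ = 6042
Mean = 6042/12 = 503.5000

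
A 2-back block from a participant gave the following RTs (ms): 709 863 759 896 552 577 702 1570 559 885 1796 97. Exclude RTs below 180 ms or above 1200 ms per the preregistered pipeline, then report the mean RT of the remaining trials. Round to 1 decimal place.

722.4 ms

Excluded: 97, 1570, 1796
Retained (n=9): Σ = 6502
Mean = 6502/9 = 722.4444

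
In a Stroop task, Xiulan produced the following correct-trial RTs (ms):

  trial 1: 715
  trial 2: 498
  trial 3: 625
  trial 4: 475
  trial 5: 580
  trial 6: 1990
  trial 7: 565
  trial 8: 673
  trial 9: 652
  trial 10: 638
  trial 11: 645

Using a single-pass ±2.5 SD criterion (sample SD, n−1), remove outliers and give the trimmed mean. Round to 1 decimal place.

n = 11, ΣRT = 8056, M = 732.364
Σ(x−M)² = 1792384.55; s = √(1792384.55/10) = 423.366
Cutoffs: 732.364 ± 2.5·423.366 → [-326.1, 1790.8]
Outside: 1990 → excluded.
Retained (n=10): Σ = 6066, mean = 6066/10 = 606.600

606.6 ms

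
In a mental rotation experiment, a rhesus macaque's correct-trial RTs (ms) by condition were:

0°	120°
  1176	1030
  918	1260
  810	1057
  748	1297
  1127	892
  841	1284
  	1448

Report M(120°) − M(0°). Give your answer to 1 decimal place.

M(0°) = 5620/6 = 936.667
M(120°) = 8268/7 = 1181.143
Difference = 1181.143 − 936.667 = 244.476 ms

244.5 ms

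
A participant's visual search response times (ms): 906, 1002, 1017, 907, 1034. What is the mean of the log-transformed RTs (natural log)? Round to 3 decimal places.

ln(RT): 6.8090, 6.9098, 6.9246, 6.8101, 6.9412
Σ ln(RT) = 34.3947
Mean = 34.3947/5 = 6.87895

6.879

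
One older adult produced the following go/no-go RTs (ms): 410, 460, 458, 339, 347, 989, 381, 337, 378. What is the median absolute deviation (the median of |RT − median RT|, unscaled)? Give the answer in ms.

42 ms

Sorted: 337, 339, 347, 378, 381, 410, 458, 460, 989 → median = 381
|x − 381|: 29, 79, 77, 42, 34, 608, 0, 44, 3
Sorted deviations: 0, 3, 29, 34, 42, 44, 77, 79, 608 → MAD = 42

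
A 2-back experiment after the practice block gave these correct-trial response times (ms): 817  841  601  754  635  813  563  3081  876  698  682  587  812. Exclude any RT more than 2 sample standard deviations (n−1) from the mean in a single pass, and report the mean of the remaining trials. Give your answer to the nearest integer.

n = 13, ΣRT = 11760, M = 904.615
Σ(x−M)² = 5263551.08; s = √(5263551.08/12) = 662.291
Cutoffs: 904.615 ± 2·662.291 → [-420.0, 2229.2]
Outside: 3081 → excluded.
Retained (n=12): Σ = 8679, mean = 8679/12 = 723.250

723 ms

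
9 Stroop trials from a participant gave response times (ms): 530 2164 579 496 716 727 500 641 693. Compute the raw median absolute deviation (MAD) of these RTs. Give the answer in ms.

86 ms

Sorted: 496, 500, 530, 579, 641, 693, 716, 727, 2164 → median = 641
|x − 641|: 111, 1523, 62, 145, 75, 86, 141, 0, 52
Sorted deviations: 0, 52, 62, 75, 86, 111, 141, 145, 1523 → MAD = 86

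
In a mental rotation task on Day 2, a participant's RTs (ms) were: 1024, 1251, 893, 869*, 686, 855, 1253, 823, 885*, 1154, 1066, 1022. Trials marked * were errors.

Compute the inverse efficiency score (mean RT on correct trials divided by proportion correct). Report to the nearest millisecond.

1203 ms

Correct trials (n=10): 1024, 1251, 893, 686, 855, 1253, 823, 1154, 1066, 1022
Mean correct RT = 10027/10 = 1002.7000 ms
Proportion correct = 10/12
IES = 1002.7000 / (10/12) = 1203.240 ms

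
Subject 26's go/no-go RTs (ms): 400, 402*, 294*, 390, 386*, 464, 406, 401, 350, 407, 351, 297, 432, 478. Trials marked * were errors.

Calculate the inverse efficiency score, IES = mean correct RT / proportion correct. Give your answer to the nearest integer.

Correct trials (n=11): 400, 390, 464, 406, 401, 350, 407, 351, 297, 432, 478
Mean correct RT = 4376/11 = 397.8182 ms
Proportion correct = 11/14
IES = 397.8182 / (11/14) = 506.314 ms

506 ms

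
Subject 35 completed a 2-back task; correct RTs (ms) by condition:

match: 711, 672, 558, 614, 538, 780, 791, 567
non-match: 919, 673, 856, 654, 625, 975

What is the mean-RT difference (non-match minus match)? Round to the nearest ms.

130 ms

M(match) = 5231/8 = 653.875
M(non-match) = 4702/6 = 783.667
Difference = 783.667 − 653.875 = 129.792 ms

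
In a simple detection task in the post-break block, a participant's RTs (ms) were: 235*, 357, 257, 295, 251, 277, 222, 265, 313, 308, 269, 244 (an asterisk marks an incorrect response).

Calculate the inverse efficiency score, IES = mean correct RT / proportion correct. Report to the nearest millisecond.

Correct trials (n=11): 357, 257, 295, 251, 277, 222, 265, 313, 308, 269, 244
Mean correct RT = 3058/11 = 278.0000 ms
Proportion correct = 11/12
IES = 278.0000 / (11/12) = 303.273 ms

303 ms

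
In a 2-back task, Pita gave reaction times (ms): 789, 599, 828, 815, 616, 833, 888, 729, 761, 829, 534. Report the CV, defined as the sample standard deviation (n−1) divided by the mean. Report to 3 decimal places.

n = 11, Σ = 8221, M = 747.3636
Σ(x−M)² = 131902.545; s = √(131902.545/10) = 114.8488
CV = 114.8488 / 747.3636 = 0.15367

0.154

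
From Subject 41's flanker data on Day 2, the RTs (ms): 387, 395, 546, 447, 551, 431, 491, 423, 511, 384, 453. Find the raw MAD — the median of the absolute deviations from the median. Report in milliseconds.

Sorted: 384, 387, 395, 423, 431, 447, 453, 491, 511, 546, 551 → median = 447
|x − 447|: 60, 52, 99, 0, 104, 16, 44, 24, 64, 63, 6
Sorted deviations: 0, 6, 16, 24, 44, 52, 60, 63, 64, 99, 104 → MAD = 52

52 ms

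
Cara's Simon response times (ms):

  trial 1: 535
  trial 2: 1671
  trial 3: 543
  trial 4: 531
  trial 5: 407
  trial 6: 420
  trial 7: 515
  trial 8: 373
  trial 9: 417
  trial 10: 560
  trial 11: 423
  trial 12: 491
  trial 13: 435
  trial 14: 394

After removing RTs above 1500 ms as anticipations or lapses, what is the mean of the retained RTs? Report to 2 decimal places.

Excluded: 1671
Retained (n=13): Σ = 6044
Mean = 6044/13 = 464.9231

464.92 ms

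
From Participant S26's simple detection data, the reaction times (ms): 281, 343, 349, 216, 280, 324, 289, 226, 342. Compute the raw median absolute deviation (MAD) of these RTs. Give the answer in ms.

53 ms

Sorted: 216, 226, 280, 281, 289, 324, 342, 343, 349 → median = 289
|x − 289|: 8, 54, 60, 73, 9, 35, 0, 63, 53
Sorted deviations: 0, 8, 9, 35, 53, 54, 60, 63, 73 → MAD = 53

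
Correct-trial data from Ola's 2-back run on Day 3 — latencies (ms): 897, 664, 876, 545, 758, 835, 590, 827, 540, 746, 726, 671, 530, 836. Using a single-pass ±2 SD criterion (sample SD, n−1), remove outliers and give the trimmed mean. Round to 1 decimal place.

n = 14, ΣRT = 10041, M = 717.214
Σ(x−M)² = 217404.36; s = √(217404.36/13) = 129.319
Cutoffs: 717.214 ± 2·129.319 → [458.6, 975.9]
No RTs fall outside the cutoffs; all 14 retained. Mean = 10041/14 = 717.214

717.2 ms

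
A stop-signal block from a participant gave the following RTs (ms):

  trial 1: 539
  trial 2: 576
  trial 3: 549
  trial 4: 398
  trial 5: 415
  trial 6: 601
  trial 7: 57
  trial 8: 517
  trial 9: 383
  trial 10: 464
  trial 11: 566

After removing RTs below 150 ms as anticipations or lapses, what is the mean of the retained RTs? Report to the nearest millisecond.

501 ms

Excluded: 57
Retained (n=10): Σ = 5008
Mean = 5008/10 = 500.8000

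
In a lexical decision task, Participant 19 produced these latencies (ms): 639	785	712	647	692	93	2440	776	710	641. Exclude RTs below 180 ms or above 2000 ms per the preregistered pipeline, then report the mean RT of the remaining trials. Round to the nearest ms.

Excluded: 93, 2440
Retained (n=8): Σ = 5602
Mean = 5602/8 = 700.2500

700 ms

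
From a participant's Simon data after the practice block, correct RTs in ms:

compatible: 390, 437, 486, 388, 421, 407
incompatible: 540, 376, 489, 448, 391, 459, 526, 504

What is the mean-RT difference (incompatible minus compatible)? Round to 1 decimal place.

M(compatible) = 2529/6 = 421.500
M(incompatible) = 3733/8 = 466.625
Difference = 466.625 − 421.500 = 45.125 ms

45.1 ms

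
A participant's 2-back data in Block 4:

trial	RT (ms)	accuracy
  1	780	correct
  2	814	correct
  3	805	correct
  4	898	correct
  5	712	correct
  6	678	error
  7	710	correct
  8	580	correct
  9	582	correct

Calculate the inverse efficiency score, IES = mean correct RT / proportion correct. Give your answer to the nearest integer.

Correct trials (n=8): 780, 814, 805, 898, 712, 710, 580, 582
Mean correct RT = 5881/8 = 735.1250 ms
Proportion correct = 8/9
IES = 735.1250 / (8/9) = 827.016 ms

827 ms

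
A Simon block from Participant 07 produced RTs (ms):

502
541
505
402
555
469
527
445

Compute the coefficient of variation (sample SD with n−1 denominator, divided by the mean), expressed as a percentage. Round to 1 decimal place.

10.5%

n = 8, Σ = 3946, M = 493.2500
Σ(x−M)² = 18689.500; s = √(18689.500/7) = 51.6714
CV = 51.6714 / 493.2500 = 0.10476 = 10.476%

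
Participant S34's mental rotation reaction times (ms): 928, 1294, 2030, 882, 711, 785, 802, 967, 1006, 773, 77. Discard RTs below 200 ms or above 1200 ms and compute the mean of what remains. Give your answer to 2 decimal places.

856.75 ms

Excluded: 77, 1294, 2030
Retained (n=8): Σ = 6854
Mean = 6854/8 = 856.7500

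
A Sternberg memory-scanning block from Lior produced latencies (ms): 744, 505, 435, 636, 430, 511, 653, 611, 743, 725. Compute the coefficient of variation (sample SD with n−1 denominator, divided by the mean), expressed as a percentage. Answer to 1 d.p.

20.4%

n = 10, Σ = 5993, M = 599.3000
Σ(x−M)² = 134102.100; s = √(134102.100/9) = 122.0665
CV = 122.0665 / 599.3000 = 0.20368 = 20.368%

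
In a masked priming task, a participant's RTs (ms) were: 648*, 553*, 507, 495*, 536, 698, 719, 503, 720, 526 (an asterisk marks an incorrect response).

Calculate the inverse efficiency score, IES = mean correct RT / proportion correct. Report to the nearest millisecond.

Correct trials (n=7): 507, 536, 698, 719, 503, 720, 526
Mean correct RT = 4209/7 = 601.2857 ms
Proportion correct = 7/10
IES = 601.2857 / (7/10) = 858.980 ms

859 ms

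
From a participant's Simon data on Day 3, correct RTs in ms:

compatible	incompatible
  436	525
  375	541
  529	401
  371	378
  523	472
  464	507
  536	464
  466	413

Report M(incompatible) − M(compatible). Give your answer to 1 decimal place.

0.1 ms

M(compatible) = 3700/8 = 462.500
M(incompatible) = 3701/8 = 462.625
Difference = 462.625 − 462.500 = 0.125 ms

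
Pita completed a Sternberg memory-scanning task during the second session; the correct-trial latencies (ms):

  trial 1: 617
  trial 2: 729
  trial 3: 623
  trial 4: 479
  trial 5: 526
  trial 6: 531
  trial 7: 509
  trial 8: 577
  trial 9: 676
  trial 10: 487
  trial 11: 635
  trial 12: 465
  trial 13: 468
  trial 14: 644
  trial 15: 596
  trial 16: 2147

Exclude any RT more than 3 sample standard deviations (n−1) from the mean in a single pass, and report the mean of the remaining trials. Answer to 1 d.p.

570.8 ms

n = 16, ΣRT = 10709, M = 669.312
Σ(x−M)² = 2424859.44; s = √(2424859.44/15) = 402.066
Cutoffs: 669.312 ± 3·402.066 → [-536.9, 1875.5]
Outside: 2147 → excluded.
Retained (n=15): Σ = 8562, mean = 8562/15 = 570.800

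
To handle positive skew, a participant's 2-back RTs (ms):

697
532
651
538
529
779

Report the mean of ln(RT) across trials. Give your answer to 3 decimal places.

6.420

ln(RT): 6.5468, 6.2766, 6.4785, 6.2879, 6.2710, 6.6580
Σ ln(RT) = 38.5188
Mean = 38.5188/6 = 6.41980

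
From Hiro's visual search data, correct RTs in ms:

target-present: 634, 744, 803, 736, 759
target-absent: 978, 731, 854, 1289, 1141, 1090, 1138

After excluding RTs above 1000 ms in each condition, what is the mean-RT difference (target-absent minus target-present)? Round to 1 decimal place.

target-absent: exclude 1289, 1141, 1090, 1138
M(target-present) = 3676/5 = 735.200
M(target-absent) = 2563/3 = 854.333
Difference = 854.333 − 735.200 = 119.133 ms

119.1 ms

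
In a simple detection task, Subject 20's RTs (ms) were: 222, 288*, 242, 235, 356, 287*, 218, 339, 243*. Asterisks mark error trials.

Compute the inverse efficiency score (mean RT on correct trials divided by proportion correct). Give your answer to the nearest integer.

403 ms

Correct trials (n=6): 222, 242, 235, 356, 218, 339
Mean correct RT = 1612/6 = 268.6667 ms
Proportion correct = 6/9
IES = 268.6667 / (6/9) = 403.000 ms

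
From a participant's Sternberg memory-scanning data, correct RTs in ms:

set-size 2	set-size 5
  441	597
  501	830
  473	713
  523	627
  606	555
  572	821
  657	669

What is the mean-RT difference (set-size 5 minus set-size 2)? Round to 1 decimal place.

M(set-size 2) = 3773/7 = 539.000
M(set-size 5) = 4812/7 = 687.429
Difference = 687.429 − 539.000 = 148.429 ms

148.4 ms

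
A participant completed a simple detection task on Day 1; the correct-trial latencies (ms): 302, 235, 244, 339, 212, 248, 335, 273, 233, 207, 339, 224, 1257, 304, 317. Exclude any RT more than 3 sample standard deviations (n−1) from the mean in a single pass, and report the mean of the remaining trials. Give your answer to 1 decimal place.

n = 15, ΣRT = 5069, M = 337.933
Σ(x−M)² = 936292.93; s = √(936292.93/14) = 258.608
Cutoffs: 337.933 ± 3·258.608 → [-437.9, 1113.8]
Outside: 1257 → excluded.
Retained (n=14): Σ = 3812, mean = 3812/14 = 272.286

272.3 ms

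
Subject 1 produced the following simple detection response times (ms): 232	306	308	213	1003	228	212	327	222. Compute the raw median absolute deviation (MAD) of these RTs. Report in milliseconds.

Sorted: 212, 213, 222, 228, 232, 306, 308, 327, 1003 → median = 232
|x − 232|: 0, 74, 76, 19, 771, 4, 20, 95, 10
Sorted deviations: 0, 4, 10, 19, 20, 74, 76, 95, 771 → MAD = 20

20 ms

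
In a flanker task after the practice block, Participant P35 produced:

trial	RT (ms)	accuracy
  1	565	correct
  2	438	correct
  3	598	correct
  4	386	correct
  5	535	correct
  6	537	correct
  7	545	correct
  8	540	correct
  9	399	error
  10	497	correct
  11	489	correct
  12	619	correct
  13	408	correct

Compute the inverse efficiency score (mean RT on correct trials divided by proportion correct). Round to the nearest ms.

556 ms

Correct trials (n=12): 565, 438, 598, 386, 535, 537, 545, 540, 497, 489, 619, 408
Mean correct RT = 6157/12 = 513.0833 ms
Proportion correct = 12/13
IES = 513.0833 / (12/13) = 555.840 ms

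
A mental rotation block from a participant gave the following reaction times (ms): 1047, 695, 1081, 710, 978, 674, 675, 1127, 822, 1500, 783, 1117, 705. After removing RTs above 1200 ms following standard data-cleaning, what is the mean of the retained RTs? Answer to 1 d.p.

867.8 ms

Excluded: 1500
Retained (n=12): Σ = 10414
Mean = 10414/12 = 867.8333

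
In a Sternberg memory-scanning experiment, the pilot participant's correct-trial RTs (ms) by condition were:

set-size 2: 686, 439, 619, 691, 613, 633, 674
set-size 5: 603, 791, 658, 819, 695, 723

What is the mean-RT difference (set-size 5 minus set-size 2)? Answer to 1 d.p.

92.7 ms

M(set-size 2) = 4355/7 = 622.143
M(set-size 5) = 4289/6 = 714.833
Difference = 714.833 − 622.143 = 92.690 ms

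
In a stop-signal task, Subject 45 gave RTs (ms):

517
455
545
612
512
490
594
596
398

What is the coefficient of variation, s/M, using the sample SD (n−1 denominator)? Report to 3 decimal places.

0.135

n = 9, Σ = 4719, M = 524.3333
Σ(x−M)² = 40254.000; s = √(40254.000/8) = 70.9348
CV = 70.9348 / 524.3333 = 0.13529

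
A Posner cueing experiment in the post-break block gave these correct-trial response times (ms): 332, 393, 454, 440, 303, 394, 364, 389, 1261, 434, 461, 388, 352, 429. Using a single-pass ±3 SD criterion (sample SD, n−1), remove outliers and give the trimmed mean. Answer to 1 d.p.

n = 14, ΣRT = 6394, M = 456.714
Σ(x−M)² = 724506.86; s = √(724506.86/13) = 236.075
Cutoffs: 456.714 ± 3·236.075 → [-251.5, 1164.9]
Outside: 1261 → excluded.
Retained (n=13): Σ = 5133, mean = 5133/13 = 394.846

394.8 ms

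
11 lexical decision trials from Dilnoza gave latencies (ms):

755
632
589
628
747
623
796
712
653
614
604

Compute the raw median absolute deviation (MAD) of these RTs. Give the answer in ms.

28 ms

Sorted: 589, 604, 614, 623, 628, 632, 653, 712, 747, 755, 796 → median = 632
|x − 632|: 123, 0, 43, 4, 115, 9, 164, 80, 21, 18, 28
Sorted deviations: 0, 4, 9, 18, 21, 28, 43, 80, 115, 123, 164 → MAD = 28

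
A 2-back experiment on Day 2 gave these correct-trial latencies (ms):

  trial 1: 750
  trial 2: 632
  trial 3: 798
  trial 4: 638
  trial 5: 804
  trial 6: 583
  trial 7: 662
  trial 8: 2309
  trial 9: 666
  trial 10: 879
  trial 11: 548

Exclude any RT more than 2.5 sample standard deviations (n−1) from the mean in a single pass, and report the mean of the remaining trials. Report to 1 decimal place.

n = 11, ΣRT = 9269, M = 842.636
Σ(x−M)² = 2467906.55; s = √(2467906.55/10) = 496.780
Cutoffs: 842.636 ± 2.5·496.780 → [-399.3, 2084.6]
Outside: 2309 → excluded.
Retained (n=10): Σ = 6960, mean = 6960/10 = 696.000

696.0 ms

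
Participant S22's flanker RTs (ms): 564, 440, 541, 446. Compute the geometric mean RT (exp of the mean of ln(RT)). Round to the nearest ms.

495 ms

ln(RT): 6.3351, 6.0868, 6.2934, 6.1003
Mean ln(RT) = 24.8156/4 = 6.20389
Geometric mean = exp(6.20389) = 494.67 ms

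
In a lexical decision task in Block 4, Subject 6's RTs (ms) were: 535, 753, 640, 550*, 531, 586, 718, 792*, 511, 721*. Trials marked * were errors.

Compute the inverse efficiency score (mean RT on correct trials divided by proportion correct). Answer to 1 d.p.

Correct trials (n=7): 535, 753, 640, 531, 586, 718, 511
Mean correct RT = 4274/7 = 610.5714 ms
Proportion correct = 7/10
IES = 610.5714 / (7/10) = 872.245 ms

872.2 ms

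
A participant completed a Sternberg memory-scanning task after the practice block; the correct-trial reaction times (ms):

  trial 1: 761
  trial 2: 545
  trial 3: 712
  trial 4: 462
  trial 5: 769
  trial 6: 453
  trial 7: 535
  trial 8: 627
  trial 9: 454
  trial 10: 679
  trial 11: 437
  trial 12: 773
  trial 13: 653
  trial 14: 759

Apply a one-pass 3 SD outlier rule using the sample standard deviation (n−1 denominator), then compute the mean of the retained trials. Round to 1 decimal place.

n = 14, ΣRT = 8619, M = 615.643
Σ(x−M)² = 224377.21; s = √(224377.21/13) = 131.377
Cutoffs: 615.643 ± 3·131.377 → [221.5, 1009.8]
No RTs fall outside the cutoffs; all 14 retained. Mean = 8619/14 = 615.643

615.6 ms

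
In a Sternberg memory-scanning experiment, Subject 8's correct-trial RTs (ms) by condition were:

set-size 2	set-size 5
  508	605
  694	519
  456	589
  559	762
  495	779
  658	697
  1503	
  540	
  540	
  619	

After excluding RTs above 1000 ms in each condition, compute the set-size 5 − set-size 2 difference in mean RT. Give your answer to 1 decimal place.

set-size 2: exclude 1503
M(set-size 2) = 5069/9 = 563.222
M(set-size 5) = 3951/6 = 658.500
Difference = 658.500 − 563.222 = 95.278 ms

95.3 ms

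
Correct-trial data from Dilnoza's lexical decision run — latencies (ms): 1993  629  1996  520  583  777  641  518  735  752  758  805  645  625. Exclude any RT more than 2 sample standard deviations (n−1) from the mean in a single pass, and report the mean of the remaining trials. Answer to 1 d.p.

n = 14, ΣRT = 11977, M = 855.500
Σ(x−M)² = 3133573.50; s = √(3133573.50/13) = 490.962
Cutoffs: 855.500 ± 2·490.962 → [-126.4, 1837.4]
Outside: 1993, 1996 → excluded.
Retained (n=12): Σ = 7988, mean = 7988/12 = 665.667

665.7 ms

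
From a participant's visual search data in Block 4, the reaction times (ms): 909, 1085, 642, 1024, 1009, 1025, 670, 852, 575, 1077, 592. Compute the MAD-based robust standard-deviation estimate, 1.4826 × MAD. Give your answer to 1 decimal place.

Sorted: 575, 592, 642, 670, 852, 909, 1009, 1024, 1025, 1077, 1085 → median = 909
|x − 909| sorted: 0, 57, 100, 115, 116, 168, 176, 239, 267, 317, 334 → MAD = 168
Robust SD ≈ 1.4826 × 168 = 249.077

249.1 ms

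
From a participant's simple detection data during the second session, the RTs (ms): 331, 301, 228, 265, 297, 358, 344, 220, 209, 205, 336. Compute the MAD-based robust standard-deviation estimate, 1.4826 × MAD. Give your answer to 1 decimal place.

Sorted: 205, 209, 220, 228, 265, 297, 301, 331, 336, 344, 358 → median = 297
|x − 297| sorted: 0, 4, 32, 34, 39, 47, 61, 69, 77, 88, 92 → MAD = 47
Robust SD ≈ 1.4826 × 47 = 69.682

69.7 ms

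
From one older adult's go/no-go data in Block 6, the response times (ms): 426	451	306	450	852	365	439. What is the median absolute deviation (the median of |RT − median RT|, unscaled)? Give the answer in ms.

Sorted: 306, 365, 426, 439, 450, 451, 852 → median = 439
|x − 439|: 13, 12, 133, 11, 413, 74, 0
Sorted deviations: 0, 11, 12, 13, 74, 133, 413 → MAD = 13

13 ms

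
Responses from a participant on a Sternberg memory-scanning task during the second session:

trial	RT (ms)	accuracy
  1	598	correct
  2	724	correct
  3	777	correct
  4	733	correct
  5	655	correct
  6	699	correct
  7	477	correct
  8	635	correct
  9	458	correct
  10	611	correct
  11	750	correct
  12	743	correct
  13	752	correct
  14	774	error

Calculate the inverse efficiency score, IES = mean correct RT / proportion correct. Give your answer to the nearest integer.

713 ms

Correct trials (n=13): 598, 724, 777, 733, 655, 699, 477, 635, 458, 611, 750, 743, 752
Mean correct RT = 8612/13 = 662.4615 ms
Proportion correct = 13/14
IES = 662.4615 / (13/14) = 713.420 ms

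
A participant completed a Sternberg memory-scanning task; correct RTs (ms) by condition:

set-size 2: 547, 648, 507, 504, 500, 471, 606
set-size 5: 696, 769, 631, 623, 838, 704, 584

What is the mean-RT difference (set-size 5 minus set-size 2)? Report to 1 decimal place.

151.7 ms

M(set-size 2) = 3783/7 = 540.429
M(set-size 5) = 4845/7 = 692.143
Difference = 692.143 − 540.429 = 151.714 ms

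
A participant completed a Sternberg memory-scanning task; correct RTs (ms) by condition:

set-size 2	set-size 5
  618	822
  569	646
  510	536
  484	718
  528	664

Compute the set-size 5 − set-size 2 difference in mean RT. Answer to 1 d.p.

M(set-size 2) = 2709/5 = 541.800
M(set-size 5) = 3386/5 = 677.200
Difference = 677.200 − 541.800 = 135.400 ms

135.4 ms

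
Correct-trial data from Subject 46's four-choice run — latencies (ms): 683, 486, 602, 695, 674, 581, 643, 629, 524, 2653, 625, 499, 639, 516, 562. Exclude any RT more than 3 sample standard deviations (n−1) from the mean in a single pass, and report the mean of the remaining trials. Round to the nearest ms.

597 ms

n = 15, ΣRT = 11011, M = 734.067
Σ(x−M)² = 4009264.93; s = √(4009264.93/14) = 535.141
Cutoffs: 734.067 ± 3·535.141 → [-871.4, 2339.5]
Outside: 2653 → excluded.
Retained (n=14): Σ = 8358, mean = 8358/14 = 597.000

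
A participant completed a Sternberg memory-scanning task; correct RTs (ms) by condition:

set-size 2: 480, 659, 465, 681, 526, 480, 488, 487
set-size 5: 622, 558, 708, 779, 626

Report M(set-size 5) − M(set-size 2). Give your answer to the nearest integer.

M(set-size 2) = 4266/8 = 533.250
M(set-size 5) = 3293/5 = 658.600
Difference = 658.600 − 533.250 = 125.350 ms

125 ms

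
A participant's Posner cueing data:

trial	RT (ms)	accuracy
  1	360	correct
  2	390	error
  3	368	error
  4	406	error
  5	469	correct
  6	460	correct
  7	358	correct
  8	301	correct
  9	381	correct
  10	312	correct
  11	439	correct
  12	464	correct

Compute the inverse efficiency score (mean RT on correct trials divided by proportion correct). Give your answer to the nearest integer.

525 ms

Correct trials (n=9): 360, 469, 460, 358, 301, 381, 312, 439, 464
Mean correct RT = 3544/9 = 393.7778 ms
Proportion correct = 9/12
IES = 393.7778 / (9/12) = 525.037 ms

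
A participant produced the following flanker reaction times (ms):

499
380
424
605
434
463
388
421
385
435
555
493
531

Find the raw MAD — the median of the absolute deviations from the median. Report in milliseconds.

50 ms

Sorted: 380, 385, 388, 421, 424, 434, 435, 463, 493, 499, 531, 555, 605 → median = 435
|x − 435|: 64, 55, 11, 170, 1, 28, 47, 14, 50, 0, 120, 58, 96
Sorted deviations: 0, 1, 11, 14, 28, 47, 50, 55, 58, 64, 96, 120, 170 → MAD = 50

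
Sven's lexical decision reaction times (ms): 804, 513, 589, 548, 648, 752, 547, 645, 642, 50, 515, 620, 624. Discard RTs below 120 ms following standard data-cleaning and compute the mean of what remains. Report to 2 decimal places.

620.58 ms

Excluded: 50
Retained (n=12): Σ = 7447
Mean = 7447/12 = 620.5833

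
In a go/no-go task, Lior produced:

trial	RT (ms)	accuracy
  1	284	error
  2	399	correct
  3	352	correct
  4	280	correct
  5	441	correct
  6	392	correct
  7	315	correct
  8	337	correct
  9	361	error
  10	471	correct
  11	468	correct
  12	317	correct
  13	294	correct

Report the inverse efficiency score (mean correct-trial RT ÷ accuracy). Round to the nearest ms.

437 ms

Correct trials (n=11): 399, 352, 280, 441, 392, 315, 337, 471, 468, 317, 294
Mean correct RT = 4066/11 = 369.6364 ms
Proportion correct = 11/13
IES = 369.6364 / (11/13) = 436.843 ms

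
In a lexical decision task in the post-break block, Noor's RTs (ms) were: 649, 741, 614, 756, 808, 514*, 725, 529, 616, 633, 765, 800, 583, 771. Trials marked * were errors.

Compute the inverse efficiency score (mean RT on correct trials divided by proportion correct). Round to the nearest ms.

Correct trials (n=13): 649, 741, 614, 756, 808, 725, 529, 616, 633, 765, 800, 583, 771
Mean correct RT = 8990/13 = 691.5385 ms
Proportion correct = 13/14
IES = 691.5385 / (13/14) = 744.734 ms

745 ms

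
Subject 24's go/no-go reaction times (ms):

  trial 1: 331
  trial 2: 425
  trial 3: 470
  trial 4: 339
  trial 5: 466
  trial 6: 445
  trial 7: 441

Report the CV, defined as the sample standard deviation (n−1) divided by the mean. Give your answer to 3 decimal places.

0.139

n = 7, Σ = 2917, M = 416.7143
Σ(x−M)² = 20113.429; s = √(20113.429/6) = 57.8985
CV = 57.8985 / 416.7143 = 0.13894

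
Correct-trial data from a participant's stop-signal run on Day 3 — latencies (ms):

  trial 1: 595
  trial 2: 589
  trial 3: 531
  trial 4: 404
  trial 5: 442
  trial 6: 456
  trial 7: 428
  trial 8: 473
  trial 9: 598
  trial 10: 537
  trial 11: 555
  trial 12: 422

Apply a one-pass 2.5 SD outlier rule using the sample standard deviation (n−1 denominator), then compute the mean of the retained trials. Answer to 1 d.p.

n = 12, ΣRT = 6030, M = 502.500
Σ(x−M)² = 58343.00; s = √(58343.00/11) = 72.828
Cutoffs: 502.500 ± 2.5·72.828 → [320.4, 684.6]
No RTs fall outside the cutoffs; all 12 retained. Mean = 6030/12 = 502.500

502.5 ms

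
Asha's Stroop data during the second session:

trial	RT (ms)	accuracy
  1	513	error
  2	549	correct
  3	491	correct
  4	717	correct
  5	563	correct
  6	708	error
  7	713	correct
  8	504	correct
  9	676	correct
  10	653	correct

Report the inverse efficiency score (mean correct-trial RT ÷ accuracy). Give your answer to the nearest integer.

760 ms

Correct trials (n=8): 549, 491, 717, 563, 713, 504, 676, 653
Mean correct RT = 4866/8 = 608.2500 ms
Proportion correct = 8/10
IES = 608.2500 / (8/10) = 760.312 ms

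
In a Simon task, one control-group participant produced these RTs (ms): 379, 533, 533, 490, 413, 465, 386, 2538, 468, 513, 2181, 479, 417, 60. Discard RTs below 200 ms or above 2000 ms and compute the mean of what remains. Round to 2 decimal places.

Excluded: 60, 2181, 2538
Retained (n=11): Σ = 5076
Mean = 5076/11 = 461.4545

461.45 ms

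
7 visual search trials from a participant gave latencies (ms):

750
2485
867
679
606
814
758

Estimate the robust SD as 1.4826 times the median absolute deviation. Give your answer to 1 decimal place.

Sorted: 606, 679, 750, 758, 814, 867, 2485 → median = 758
|x − 758| sorted: 0, 8, 56, 79, 109, 152, 1727 → MAD = 79
Robust SD ≈ 1.4826 × 79 = 117.125

117.1 ms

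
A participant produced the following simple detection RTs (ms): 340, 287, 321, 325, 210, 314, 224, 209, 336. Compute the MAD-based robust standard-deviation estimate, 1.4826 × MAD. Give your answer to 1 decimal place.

Sorted: 209, 210, 224, 287, 314, 321, 325, 336, 340 → median = 314
|x − 314| sorted: 0, 7, 11, 22, 26, 27, 90, 104, 105 → MAD = 26
Robust SD ≈ 1.4826 × 26 = 38.548

38.5 ms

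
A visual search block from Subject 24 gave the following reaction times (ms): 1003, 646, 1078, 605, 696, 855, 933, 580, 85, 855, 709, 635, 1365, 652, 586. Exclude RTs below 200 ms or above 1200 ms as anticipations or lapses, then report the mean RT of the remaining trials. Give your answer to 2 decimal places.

756.38 ms

Excluded: 85, 1365
Retained (n=13): Σ = 9833
Mean = 9833/13 = 756.3846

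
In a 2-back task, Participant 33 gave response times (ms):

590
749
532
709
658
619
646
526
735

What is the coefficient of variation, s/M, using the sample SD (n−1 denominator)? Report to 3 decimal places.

n = 9, Σ = 5764, M = 640.4444
Σ(x−M)² = 53626.222; s = √(53626.222/8) = 81.8735
CV = 81.8735 / 640.4444 = 0.12784

0.128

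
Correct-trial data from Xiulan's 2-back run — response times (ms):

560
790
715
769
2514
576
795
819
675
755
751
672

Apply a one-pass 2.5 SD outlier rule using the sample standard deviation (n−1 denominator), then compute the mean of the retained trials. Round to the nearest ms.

n = 12, ΣRT = 10391, M = 865.917
Σ(x−M)² = 3038538.92; s = √(3038538.92/11) = 525.577
Cutoffs: 865.917 ± 2.5·525.577 → [-448.0, 2179.9]
Outside: 2514 → excluded.
Retained (n=11): Σ = 7877, mean = 7877/11 = 716.091

716 ms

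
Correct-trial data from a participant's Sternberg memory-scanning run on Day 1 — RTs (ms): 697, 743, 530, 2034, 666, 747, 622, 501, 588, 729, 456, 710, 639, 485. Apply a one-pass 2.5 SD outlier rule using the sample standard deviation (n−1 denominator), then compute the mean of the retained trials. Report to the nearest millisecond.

624 ms

n = 14, ΣRT = 10147, M = 724.786
Σ(x−M)² = 1973730.36; s = √(1973730.36/13) = 389.648
Cutoffs: 724.786 ± 2.5·389.648 → [-249.3, 1698.9]
Outside: 2034 → excluded.
Retained (n=13): Σ = 8113, mean = 8113/13 = 624.077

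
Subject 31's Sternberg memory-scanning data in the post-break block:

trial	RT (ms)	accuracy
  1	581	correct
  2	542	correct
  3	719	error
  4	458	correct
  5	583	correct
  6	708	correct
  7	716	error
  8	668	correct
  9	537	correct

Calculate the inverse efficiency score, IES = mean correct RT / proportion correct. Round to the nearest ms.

749 ms

Correct trials (n=7): 581, 542, 458, 583, 708, 668, 537
Mean correct RT = 4077/7 = 582.4286 ms
Proportion correct = 7/9
IES = 582.4286 / (7/9) = 748.837 ms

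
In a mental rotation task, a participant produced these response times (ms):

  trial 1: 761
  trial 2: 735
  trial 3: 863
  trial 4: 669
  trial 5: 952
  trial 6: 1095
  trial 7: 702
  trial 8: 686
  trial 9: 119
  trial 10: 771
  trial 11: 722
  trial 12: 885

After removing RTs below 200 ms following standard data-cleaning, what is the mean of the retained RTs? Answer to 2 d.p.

Excluded: 119
Retained (n=11): Σ = 8841
Mean = 8841/11 = 803.7273

803.73 ms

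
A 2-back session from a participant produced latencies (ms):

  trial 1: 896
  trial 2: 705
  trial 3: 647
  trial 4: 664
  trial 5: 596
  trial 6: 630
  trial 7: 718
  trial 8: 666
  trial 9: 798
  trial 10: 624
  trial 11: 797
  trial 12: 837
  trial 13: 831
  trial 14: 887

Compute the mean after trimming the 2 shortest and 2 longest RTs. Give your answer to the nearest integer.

Sorted: 596, 624, 630, 647, 664, 666, 705, 718, 797, 798, 831, 837, 887, 896
Drop lowest 2 (596, 624) and highest 2 (887, 896)
Remaining (n=10): Σ = 7293, mean = 7293/10 = 729.300

729 ms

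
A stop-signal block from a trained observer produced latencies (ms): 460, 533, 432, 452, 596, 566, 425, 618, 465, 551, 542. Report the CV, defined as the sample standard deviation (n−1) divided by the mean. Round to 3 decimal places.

n = 11, Σ = 5640, M = 512.7273
Σ(x−M)² = 46546.182; s = √(46546.182/10) = 68.2248
CV = 68.2248 / 512.7273 = 0.13306

0.133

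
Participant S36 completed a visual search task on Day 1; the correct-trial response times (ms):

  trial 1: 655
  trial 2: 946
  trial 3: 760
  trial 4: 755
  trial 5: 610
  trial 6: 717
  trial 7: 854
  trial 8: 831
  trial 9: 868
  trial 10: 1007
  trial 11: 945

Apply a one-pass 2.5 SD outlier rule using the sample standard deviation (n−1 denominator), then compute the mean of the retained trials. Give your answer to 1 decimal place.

813.5 ms

n = 11, ΣRT = 8948, M = 813.455
Σ(x−M)² = 159338.73; s = √(159338.73/10) = 126.229
Cutoffs: 813.455 ± 2.5·126.229 → [497.9, 1129.0]
No RTs fall outside the cutoffs; all 11 retained. Mean = 8948/11 = 813.455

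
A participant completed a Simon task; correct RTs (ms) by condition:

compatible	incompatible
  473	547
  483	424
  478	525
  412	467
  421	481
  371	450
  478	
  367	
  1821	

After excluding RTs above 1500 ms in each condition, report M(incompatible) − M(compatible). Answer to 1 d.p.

compatible: exclude 1821
M(compatible) = 3483/8 = 435.375
M(incompatible) = 2894/6 = 482.333
Difference = 482.333 − 435.375 = 46.958 ms

47.0 ms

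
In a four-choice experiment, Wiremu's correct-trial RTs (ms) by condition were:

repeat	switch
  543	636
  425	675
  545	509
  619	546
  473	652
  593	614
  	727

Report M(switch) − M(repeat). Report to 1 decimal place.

M(repeat) = 3198/6 = 533.000
M(switch) = 4359/7 = 622.714
Difference = 622.714 − 533.000 = 89.714 ms

89.7 ms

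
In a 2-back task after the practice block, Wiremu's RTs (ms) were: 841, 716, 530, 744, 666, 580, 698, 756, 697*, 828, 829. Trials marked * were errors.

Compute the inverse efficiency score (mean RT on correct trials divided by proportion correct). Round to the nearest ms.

791 ms

Correct trials (n=10): 841, 716, 530, 744, 666, 580, 698, 756, 828, 829
Mean correct RT = 7188/10 = 718.8000 ms
Proportion correct = 10/11
IES = 718.8000 / (10/11) = 790.680 ms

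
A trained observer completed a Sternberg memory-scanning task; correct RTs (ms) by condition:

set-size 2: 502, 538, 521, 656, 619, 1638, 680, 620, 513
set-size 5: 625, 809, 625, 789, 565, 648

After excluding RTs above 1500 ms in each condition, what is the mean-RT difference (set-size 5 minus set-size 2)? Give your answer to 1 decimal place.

set-size 2: exclude 1638
M(set-size 2) = 4649/8 = 581.125
M(set-size 5) = 4061/6 = 676.833
Difference = 676.833 − 581.125 = 95.708 ms

95.7 ms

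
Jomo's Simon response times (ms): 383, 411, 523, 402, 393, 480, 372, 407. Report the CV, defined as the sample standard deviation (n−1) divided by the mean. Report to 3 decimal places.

0.124

n = 8, Σ = 3371, M = 421.3750
Σ(x−M)² = 19169.875; s = √(19169.875/7) = 52.3312
CV = 52.3312 / 421.3750 = 0.12419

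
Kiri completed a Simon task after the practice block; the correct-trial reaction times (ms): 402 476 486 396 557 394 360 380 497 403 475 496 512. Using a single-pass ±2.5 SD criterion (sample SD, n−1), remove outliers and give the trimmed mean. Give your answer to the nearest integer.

n = 13, ΣRT = 5834, M = 448.769
Σ(x−M)² = 45760.31; s = √(45760.31/12) = 61.752
Cutoffs: 448.769 ± 2.5·61.752 → [294.4, 603.2]
No RTs fall outside the cutoffs; all 13 retained. Mean = 5834/13 = 448.769

449 ms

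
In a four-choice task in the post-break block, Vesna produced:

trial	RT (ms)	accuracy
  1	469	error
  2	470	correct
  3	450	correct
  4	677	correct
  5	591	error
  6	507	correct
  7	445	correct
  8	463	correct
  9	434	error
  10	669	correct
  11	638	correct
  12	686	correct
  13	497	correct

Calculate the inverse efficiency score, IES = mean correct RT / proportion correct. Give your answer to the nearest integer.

715 ms

Correct trials (n=10): 470, 450, 677, 507, 445, 463, 669, 638, 686, 497
Mean correct RT = 5502/10 = 550.2000 ms
Proportion correct = 10/13
IES = 550.2000 / (10/13) = 715.260 ms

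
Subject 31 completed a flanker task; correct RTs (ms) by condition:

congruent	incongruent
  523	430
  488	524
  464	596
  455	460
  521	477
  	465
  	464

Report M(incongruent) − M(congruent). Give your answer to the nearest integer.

-2 ms

M(congruent) = 2451/5 = 490.200
M(incongruent) = 3416/7 = 488.000
Difference = 488.000 − 490.200 = -2.200 ms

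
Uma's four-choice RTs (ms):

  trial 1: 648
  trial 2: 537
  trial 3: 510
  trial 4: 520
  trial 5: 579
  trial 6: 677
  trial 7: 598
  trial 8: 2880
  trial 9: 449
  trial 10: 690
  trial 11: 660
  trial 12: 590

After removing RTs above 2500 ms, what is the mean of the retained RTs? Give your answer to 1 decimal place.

Excluded: 2880
Retained (n=11): Σ = 6458
Mean = 6458/11 = 587.0909

587.1 ms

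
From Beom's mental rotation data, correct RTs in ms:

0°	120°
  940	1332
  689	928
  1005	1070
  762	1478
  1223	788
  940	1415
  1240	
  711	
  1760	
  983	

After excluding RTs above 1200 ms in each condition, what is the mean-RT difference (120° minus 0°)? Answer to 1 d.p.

0°: exclude 1223, 1240, 1760
120°: exclude 1332, 1478, 1415
M(0°) = 6030/7 = 861.429
M(120°) = 2786/3 = 928.667
Difference = 928.667 − 861.429 = 67.238 ms

67.2 ms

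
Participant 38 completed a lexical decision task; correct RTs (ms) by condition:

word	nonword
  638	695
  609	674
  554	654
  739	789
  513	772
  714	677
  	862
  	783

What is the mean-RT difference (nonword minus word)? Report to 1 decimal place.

110.4 ms

M(word) = 3767/6 = 627.833
M(nonword) = 5906/8 = 738.250
Difference = 738.250 − 627.833 = 110.417 ms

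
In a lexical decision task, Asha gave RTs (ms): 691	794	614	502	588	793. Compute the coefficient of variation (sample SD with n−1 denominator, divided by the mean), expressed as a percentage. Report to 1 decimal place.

17.7%

n = 6, Σ = 3982, M = 663.6667
Σ(x−M)² = 68789.333; s = √(68789.333/5) = 117.2939
CV = 117.2939 / 663.6667 = 0.17674 = 17.674%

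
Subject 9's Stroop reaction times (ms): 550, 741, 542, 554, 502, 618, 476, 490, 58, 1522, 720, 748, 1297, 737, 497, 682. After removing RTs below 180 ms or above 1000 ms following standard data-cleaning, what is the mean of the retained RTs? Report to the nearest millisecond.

Excluded: 58, 1297, 1522
Retained (n=13): Σ = 7857
Mean = 7857/13 = 604.3846

604 ms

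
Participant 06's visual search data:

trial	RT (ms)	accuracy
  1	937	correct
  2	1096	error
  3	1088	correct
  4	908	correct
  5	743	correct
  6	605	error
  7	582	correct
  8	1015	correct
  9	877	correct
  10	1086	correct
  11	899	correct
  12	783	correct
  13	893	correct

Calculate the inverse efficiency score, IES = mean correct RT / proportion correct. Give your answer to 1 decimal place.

Correct trials (n=11): 937, 1088, 908, 743, 582, 1015, 877, 1086, 899, 783, 893
Mean correct RT = 9811/11 = 891.9091 ms
Proportion correct = 11/13
IES = 891.9091 / (11/13) = 1054.074 ms

1054.1 ms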